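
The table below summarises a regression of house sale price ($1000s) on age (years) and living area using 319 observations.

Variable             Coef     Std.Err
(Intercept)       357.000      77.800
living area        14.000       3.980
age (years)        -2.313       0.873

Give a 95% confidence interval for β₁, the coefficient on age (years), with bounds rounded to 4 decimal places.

Read off: b = -2.313, SE = 0.873 for age (years).
df = n − k − 1 = 319 − 2 − 1 = 316.
t* = t_{0.025, 316} = 1.9675.
Margin = t* × SE = 1.9675 × 0.873 = 1.717627.
CI: -2.313 ± 1.717627 → (-4.0306, -0.5954).

(-4.0306, -0.5954)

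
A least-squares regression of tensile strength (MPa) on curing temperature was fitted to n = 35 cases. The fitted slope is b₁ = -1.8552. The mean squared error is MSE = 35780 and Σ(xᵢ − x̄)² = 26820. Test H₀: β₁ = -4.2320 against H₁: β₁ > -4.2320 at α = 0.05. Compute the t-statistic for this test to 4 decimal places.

SE(b₁) = √(MSE/Sₓₓ) = √(35780/26820) = 1.15502.
t = (-1.8552 − (-4.2320)) / 1.15502 = 2.0578.
df = n − 2 = 33.
One-sided p ≈ 0.0238, which is < 0.05, so reject H₀.
There is evidence that the true slope on curing temperature exceeds -4.2320 MPa per unit.

t = 2.0578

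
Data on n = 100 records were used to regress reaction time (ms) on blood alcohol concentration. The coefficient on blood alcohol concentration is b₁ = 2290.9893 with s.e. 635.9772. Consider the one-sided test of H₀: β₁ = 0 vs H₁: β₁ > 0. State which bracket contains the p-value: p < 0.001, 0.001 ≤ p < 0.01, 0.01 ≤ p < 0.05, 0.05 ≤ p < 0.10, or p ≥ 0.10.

t = 2290.9893 / 635.9772 = 3.602.
df = n − 2 = 100 − 2 = 98.
One-sided p = P(T_{98} > t) ≈ 0.0002.
So p < 0.001.

p < 0.001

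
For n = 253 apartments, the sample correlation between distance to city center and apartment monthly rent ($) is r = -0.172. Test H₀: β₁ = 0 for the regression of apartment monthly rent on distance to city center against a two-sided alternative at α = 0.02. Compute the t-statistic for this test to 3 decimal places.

t = r·√(n − 2)/√(1 − r²) = -0.172·√251/√0.970416 = -2.766.
df = n − 2 = 251.
Two-sided p ≈ 0.0061, which is < 0.02, so reject H₀.
There is evidence of a linear association between distance to city center and apartment monthly rent.

t = -2.766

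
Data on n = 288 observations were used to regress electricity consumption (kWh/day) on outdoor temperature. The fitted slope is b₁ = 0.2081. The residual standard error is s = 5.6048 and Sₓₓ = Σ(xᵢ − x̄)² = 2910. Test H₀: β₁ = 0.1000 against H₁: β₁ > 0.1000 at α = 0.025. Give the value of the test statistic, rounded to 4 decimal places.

SE(b₁) = s/√Sₓₓ = 5.6048/√2910 = 0.1039.
t = (0.2081 − 0.1000) / 0.1039 = 1.0404.
df = n − 2 = 286.
One-sided p ≈ 0.1495, which is ≥ 0.025, so fail to reject H₀.
The data do not give significant evidence that the true slope on outdoor temperature exceeds 0.1000 kWh/day per unit.

t = 1.0404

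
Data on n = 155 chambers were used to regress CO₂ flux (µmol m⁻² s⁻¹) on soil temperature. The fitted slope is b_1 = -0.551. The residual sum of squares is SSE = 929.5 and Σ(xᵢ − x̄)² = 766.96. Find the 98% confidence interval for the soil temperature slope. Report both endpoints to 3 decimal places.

MSE = SSE/(n − 2) = 929.5/153 = 6.07516.
SE(b_1) = √(MSE/Sₓₓ) = √(6.07516/766.96) = 0.0890005.
df = n − 2 = 153.
t* = t_{0.01, 153} = 2.350967.
Margin = t* × SE = 2.350967 × 0.0890005 = 0.20924.
CI: -0.551 ± 0.20924 → (-0.760, -0.342).
With 98% confidence, each one-unit increase in soil temperature is associated with a change of between -0.760 and -0.342 µmol m⁻² s⁻¹ in CO₂ flux.

(-0.760, -0.342)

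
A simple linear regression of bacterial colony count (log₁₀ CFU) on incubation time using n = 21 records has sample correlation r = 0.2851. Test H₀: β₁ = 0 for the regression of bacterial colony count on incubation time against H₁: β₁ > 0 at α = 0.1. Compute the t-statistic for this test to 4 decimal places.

t = 1.2965

t = r·√(n − 2)/√(1 − r²) = 0.2851·√19/√0.918718 = 1.2965.
df = n − 2 = 19.
One-sided p ≈ 0.1052, which is ≥ 0.1, so fail to reject H₀.
The data do not give significant evidence of a linear association between incubation time and bacterial colony count.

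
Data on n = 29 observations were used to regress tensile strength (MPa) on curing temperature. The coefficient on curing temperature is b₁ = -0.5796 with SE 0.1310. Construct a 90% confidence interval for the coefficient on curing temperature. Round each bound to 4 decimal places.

(-0.8027, -0.3565)

df = n − 2 = 29 − 2 = 27.
t* = t_{0.05, 27} = 1.703288.
Margin = t* × SE = 1.703288 × 0.1310 = 0.223131.
CI: -0.5796 ± 0.223131 → (-0.8027, -0.3565).
With 90% confidence, each one-unit increase in curing temperature is associated with a change of between -0.8027 and -0.3565 MPa in tensile strength.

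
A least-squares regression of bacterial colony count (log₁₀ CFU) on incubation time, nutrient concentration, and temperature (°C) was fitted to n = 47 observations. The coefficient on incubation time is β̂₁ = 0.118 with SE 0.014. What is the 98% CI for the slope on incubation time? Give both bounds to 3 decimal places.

df = n − k − 1 = 47 − 3 − 1 = 43.
t* = t_{0.01, 43} = 2.41625.
Margin = t* × SE = 2.41625 × 0.014 = 0.03383.
CI: 0.118 ± 0.03383 → (0.084, 0.152).
With 98% confidence, each one-unit increase in incubation time is associated with a change of between 0.084 and 0.152 log₁₀ CFU in bacterial colony count, holding the other predictors fixed.

(0.084, 0.152)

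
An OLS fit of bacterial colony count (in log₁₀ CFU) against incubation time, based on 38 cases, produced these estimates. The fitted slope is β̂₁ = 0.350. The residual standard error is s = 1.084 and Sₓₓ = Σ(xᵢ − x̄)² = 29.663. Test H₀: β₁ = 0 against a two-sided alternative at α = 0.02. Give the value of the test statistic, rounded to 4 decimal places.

t = 1.7585

SE(β̂₁) = s/√Sₓₓ = 1.084/√29.663 = 0.199031.
t = 0.350 / 0.199031 = 1.7585.
df = n − 2 = 36.
Two-sided p ≈ 0.0872, which is ≥ 0.02, so fail to reject H₀.
The data do not give significant evidence of an association between incubation time and bacterial colony count.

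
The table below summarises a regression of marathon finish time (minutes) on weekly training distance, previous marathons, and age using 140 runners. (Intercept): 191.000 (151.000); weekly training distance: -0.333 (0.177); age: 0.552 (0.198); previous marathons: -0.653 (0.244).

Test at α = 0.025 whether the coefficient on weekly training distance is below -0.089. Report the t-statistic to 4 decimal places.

t = -1.3785

Read off: b = -0.333, SE = 0.177 for weekly training distance.
H₀: β₁ = -0.089 vs H₁: β₁ < -0.089.
t = (-0.333 − (-0.089)) / 0.177 = -1.3785.
df = n − k − 1 = 140 − 3 − 1 = 136.
One-sided p ≈ 0.0852, which is ≥ 0.025, so fail to reject H₀.
The data do not give significant evidence that the true slope on weekly training distance is below -0.089 minutes per unit, holding the other predictors fixed.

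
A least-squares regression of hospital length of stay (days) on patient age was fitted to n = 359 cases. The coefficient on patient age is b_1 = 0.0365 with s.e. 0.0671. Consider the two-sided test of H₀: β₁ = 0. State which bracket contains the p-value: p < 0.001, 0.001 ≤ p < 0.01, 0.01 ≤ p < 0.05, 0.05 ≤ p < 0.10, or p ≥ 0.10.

t = 0.0365 / 0.0671 = 0.544.
df = n − 2 = 359 − 2 = 357.
Two-sided p = 2·P(T_{357} > |t|) ≈ 0.5868.
So p ≥ 0.10.

p ≥ 0.10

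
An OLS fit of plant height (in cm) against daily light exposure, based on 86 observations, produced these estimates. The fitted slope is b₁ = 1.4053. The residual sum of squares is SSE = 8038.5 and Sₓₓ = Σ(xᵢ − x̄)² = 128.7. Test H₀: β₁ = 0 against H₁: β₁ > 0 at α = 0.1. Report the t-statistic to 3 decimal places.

MSE = SSE/(n − 2) = 8038.5/84 = 95.6964.
SE(b₁) = √(MSE/Sₓₓ) = √(95.6964/128.7) = 0.8623.
t = 1.4053 / 0.8623 = 1.630.
df = n − 2 = 84.
One-sided p ≈ 0.0535, which is < 0.1, so reject H₀.
There is evidence that the true slope on daily light exposure is positive.

t = 1.630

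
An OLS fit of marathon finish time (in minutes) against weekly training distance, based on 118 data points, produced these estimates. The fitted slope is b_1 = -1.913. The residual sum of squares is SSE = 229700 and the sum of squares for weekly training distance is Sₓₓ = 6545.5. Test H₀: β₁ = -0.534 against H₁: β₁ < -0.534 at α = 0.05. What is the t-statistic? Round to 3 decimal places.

t = -2.507

MSE = SSE/(n − 2) = 229700/116 = 1980.17.
SE(b_1) = √(MSE/Sₓₓ) = √(1980.17/6545.5) = 0.550022.
t = (-1.913 − (-0.534)) / 0.550022 = -2.507.
df = n − 2 = 116.
One-sided p ≈ 0.0068, which is < 0.05, so reject H₀.
There is evidence that the true slope on weekly training distance is below -0.534 minutes per unit.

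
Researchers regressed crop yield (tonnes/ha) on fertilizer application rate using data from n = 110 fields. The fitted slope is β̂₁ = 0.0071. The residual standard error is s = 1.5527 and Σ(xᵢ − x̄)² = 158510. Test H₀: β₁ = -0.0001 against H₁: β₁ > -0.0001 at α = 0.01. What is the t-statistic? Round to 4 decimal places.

t = 1.8462

SE(β̂₁) = s/√Sₓₓ = 1.5527/√158510 = 0.00389995.
t = (0.0071 − (-0.0001)) / 0.00389995 = 1.8462.
df = n − 2 = 108.
One-sided p ≈ 0.0338, which is ≥ 0.01, so fail to reject H₀.
The data do not give significant evidence that the true slope on fertilizer application rate exceeds -0.0001 tonnes/ha per unit.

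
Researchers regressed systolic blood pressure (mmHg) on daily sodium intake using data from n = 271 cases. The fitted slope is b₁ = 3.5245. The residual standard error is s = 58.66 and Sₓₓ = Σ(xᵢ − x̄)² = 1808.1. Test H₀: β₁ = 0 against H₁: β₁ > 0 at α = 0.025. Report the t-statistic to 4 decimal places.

t = 2.5549

SE(b₁) = s/√Sₓₓ = 58.66/√1808.1 = 1.37953.
t = 3.5245 / 1.37953 = 2.5549.
df = n − 2 = 269.
One-sided p ≈ 0.0056, which is < 0.025, so reject H₀.
There is evidence that the true slope on daily sodium intake is positive.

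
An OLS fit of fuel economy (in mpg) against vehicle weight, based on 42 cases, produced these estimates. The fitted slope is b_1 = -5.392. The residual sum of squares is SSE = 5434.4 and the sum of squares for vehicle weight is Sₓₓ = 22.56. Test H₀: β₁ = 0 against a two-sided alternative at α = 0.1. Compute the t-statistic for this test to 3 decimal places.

MSE = SSE/(n − 2) = 5434.4/40 = 135.86.
SE(b_1) = √(MSE/Sₓₓ) = √(135.86/22.56) = 2.45401.
t = -5.392 / 2.45401 = -2.197.
df = n − 2 = 40.
Two-sided p ≈ 0.0339, which is < 0.1, so reject H₀.
There is evidence that vehicle weight is associated with fuel economy.

t = -2.197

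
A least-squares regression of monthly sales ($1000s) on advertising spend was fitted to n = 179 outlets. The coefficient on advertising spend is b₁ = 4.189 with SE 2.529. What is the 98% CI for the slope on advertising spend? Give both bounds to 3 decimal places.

df = n − 2 = 179 − 2 = 177.
t* = t_{0.01, 177} = 2.3476.
Margin = t* × SE = 2.3476 × 2.529 = 5.93708.
CI: 4.189 ± 5.93708 → (-1.748, 10.126).
With 98% confidence, each one-unit increase in advertising spend is associated with a change of between -1.748 and 10.126 $1000s in monthly sales.

(-1.748, 10.126)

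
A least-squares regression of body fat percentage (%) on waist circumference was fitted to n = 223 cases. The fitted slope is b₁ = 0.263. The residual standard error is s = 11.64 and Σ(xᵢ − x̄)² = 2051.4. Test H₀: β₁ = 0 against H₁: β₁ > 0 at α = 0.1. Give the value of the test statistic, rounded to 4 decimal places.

SE(b₁) = s/√Sₓₓ = 11.64/√2051.4 = 0.256997.
t = 0.263 / 0.256997 = 1.0234.
df = n − 2 = 221.
One-sided p ≈ 0.1536, which is ≥ 0.1, so fail to reject H₀.
The data do not give significant evidence that the true slope on waist circumference is positive.

t = 1.0234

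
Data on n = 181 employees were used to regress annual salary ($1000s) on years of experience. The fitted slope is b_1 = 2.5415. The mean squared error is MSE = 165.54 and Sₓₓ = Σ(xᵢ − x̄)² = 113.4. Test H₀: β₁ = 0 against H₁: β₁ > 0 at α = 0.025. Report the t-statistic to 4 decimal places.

t = 2.1035

SE(b_1) = √(MSE/Sₓₓ) = √(165.54/113.4) = 1.20822.
t = 2.5415 / 1.20822 = 2.1035.
df = n − 2 = 179.
One-sided p ≈ 0.0184, which is < 0.025, so reject H₀.
There is evidence that the true slope on years of experience is positive.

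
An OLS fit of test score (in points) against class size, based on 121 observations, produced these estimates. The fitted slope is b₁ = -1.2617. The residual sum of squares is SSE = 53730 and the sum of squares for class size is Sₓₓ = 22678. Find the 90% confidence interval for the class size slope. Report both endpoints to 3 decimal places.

(-1.496, -1.028)

MSE = SSE/(n − 2) = 53730/119 = 451.513.
SE(b₁) = √(MSE/Sₓₓ) = √(451.513/22678) = 0.141102.
df = n − 2 = 119.
t* = t_{0.05, 119} = 1.657759.
Margin = t* × SE = 1.657759 × 0.141102 = 0.23391.
CI: -1.2617 ± 0.23391 → (-1.496, -1.028).
With 90% confidence, each one-unit increase in class size is associated with a change of between -1.496 and -1.028 points in test score.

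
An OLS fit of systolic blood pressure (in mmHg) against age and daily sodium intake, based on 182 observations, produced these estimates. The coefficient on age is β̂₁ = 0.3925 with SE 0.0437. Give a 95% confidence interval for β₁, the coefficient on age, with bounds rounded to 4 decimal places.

df = n − k − 1 = 182 − 2 − 1 = 179.
t* = t_{0.025, 179} = 1.973305.
Margin = t* × SE = 1.973305 × 0.0437 = 0.086233.
CI: 0.3925 ± 0.086233 → (0.3063, 0.4787).
With 95% confidence, each one-unit increase in age is associated with a change of between 0.3063 and 0.4787 mmHg in systolic blood pressure, holding the other predictors fixed.

(0.3063, 0.4787)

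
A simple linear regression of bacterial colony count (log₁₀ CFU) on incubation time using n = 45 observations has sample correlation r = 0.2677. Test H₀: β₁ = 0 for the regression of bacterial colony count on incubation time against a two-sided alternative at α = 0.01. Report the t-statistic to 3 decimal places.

t = r·√(n − 2)/√(1 − r²) = 0.2677·√43/√0.928337 = 1.822.
df = n − 2 = 43.
Two-sided p ≈ 0.0754, which is ≥ 0.01, so fail to reject H₀.
The data do not give significant evidence of a linear association between incubation time and bacterial colony count.

t = 1.822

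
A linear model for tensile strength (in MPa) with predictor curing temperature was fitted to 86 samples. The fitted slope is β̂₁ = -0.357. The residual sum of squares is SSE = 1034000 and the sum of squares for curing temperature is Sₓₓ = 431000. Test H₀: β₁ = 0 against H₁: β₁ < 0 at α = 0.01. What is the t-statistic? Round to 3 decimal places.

t = -2.112

MSE = SSE/(n − 2) = 1034000/84 = 12309.5.
SE(β̂₁) = √(MSE/Sₓₓ) = √(12309.5/431000) = 0.168998.
t = -0.357 / 0.168998 = -2.112.
df = n − 2 = 84.
One-sided p ≈ 0.0188, which is ≥ 0.01, so fail to reject H₀.
The data do not give significant evidence that the true slope on curing temperature is negative.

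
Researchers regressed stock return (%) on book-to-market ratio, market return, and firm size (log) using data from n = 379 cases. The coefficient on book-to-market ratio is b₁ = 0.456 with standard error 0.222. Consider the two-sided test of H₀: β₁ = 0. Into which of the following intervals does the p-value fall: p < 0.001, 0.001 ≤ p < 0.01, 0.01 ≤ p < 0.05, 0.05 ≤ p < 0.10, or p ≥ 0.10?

0.01 ≤ p < 0.05

t = 0.456 / 0.222 = 2.054.
df = n − k − 1 = 379 − 3 − 1 = 375.
Two-sided p = 2·P(T_{375} > |t|) ≈ 0.0407.
So 0.01 ≤ p < 0.05.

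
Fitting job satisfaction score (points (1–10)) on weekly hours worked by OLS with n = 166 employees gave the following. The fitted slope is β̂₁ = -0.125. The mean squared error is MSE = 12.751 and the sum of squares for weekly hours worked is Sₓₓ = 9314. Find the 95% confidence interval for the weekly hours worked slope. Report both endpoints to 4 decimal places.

SE(β̂₁) = √(MSE/Sₓₓ) = √(12.751/9314) = 0.0370002.
df = n − 2 = 164.
t* = t_{0.025, 164} = 1.974535.
Margin = t* × SE = 1.974535 × 0.0370002 = 0.073058.
CI: -0.125 ± 0.073058 → (-0.1981, -0.0519).
With 95% confidence, each one-unit increase in weekly hours worked is associated with a change of between -0.1981 and -0.0519 points (1–10) in job satisfaction score.

(-0.1981, -0.0519)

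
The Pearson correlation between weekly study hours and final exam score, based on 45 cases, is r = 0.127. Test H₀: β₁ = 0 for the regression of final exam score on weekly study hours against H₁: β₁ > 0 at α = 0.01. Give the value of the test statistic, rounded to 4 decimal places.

t = 0.8396

t = r·√(n − 2)/√(1 − r²) = 0.127·√43/√0.983871 = 0.8396.
df = n − 2 = 43.
One-sided p ≈ 0.2029, which is ≥ 0.01, so fail to reject H₀.
The data do not give significant evidence of a linear association between weekly study hours and final exam score.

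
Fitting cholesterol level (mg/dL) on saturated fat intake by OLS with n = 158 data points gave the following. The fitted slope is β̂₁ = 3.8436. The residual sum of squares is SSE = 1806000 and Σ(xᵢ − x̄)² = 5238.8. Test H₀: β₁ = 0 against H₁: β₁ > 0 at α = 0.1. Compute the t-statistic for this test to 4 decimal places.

t = 2.5856

MSE = SSE/(n − 2) = 1806000/156 = 11576.9.
SE(β̂₁) = √(MSE/Sₓₓ) = √(11576.9/5238.8) = 1.48655.
t = 3.8436 / 1.48655 = 2.5856.
df = n − 2 = 156.
One-sided p ≈ 0.0053, which is < 0.1, so reject H₀.
There is evidence that the true slope on saturated fat intake is positive.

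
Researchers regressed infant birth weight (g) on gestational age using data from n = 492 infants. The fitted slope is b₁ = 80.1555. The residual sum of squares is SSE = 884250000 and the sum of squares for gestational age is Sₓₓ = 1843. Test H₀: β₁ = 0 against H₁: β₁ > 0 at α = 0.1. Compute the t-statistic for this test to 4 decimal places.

t = 2.5616

MSE = SSE/(n − 2) = 884250000/490 = 1.80459e+06.
SE(b₁) = √(MSE/Sₓₓ) = √(1.80459e+06/1843) = 31.2915.
t = 80.1555 / 31.2915 = 2.5616.
df = n − 2 = 490.
One-sided p ≈ 0.0054, which is < 0.1, so reject H₀.
There is evidence that the true slope on gestational age is positive.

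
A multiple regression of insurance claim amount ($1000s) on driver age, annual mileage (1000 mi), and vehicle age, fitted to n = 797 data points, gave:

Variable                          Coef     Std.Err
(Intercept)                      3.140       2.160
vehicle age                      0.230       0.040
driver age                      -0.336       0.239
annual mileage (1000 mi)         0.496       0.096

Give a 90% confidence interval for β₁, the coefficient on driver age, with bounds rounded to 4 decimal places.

(-0.7296, 0.0576)

Read off: b = -0.336, SE = 0.239 for driver age.
df = n − k − 1 = 797 − 3 − 1 = 793.
t* = t_{0.05, 793} = 1.646777.
Margin = t* × SE = 1.646777 × 0.239 = 0.393580.
CI: -0.336 ± 0.393580 → (-0.7296, 0.0576).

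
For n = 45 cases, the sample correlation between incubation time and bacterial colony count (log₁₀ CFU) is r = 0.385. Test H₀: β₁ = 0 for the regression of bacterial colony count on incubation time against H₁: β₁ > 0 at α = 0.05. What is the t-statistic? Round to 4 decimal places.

t = 2.7355

t = r·√(n − 2)/√(1 − r²) = 0.385·√43/√0.851775 = 2.7355.
df = n − 2 = 43.
One-sided p ≈ 0.0045, which is < 0.05, so reject H₀.
There is evidence of a linear association between incubation time and bacterial colony count.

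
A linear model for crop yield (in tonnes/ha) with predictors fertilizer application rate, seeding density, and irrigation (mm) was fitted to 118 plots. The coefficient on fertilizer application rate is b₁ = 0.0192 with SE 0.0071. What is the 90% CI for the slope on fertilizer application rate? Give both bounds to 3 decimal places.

(0.007, 0.031)

df = n − k − 1 = 118 − 3 − 1 = 114.
t* = t_{0.05, 114} = 1.65833.
Margin = t* × SE = 1.65833 × 0.0071 = 0.01177.
CI: 0.0192 ± 0.01177 → (0.007, 0.031).
With 90% confidence, each one-unit increase in fertilizer application rate is associated with a change of between 0.007 and 0.031 tonnes/ha in crop yield, holding the other predictors fixed.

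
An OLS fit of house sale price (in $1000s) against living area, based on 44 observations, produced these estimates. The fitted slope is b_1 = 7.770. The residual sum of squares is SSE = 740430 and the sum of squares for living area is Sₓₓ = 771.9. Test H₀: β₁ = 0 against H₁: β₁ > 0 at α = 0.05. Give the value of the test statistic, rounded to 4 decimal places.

MSE = SSE/(n − 2) = 740430/42 = 17629.3.
SE(b_1) = √(MSE/Sₓₓ) = √(17629.3/771.9) = 4.779.
t = 7.770 / 4.779 = 1.6259.
df = n − 2 = 42.
One-sided p ≈ 0.0557, which is ≥ 0.05, so fail to reject H₀.
The data do not give significant evidence that the true slope on living area is positive.

t = 1.6259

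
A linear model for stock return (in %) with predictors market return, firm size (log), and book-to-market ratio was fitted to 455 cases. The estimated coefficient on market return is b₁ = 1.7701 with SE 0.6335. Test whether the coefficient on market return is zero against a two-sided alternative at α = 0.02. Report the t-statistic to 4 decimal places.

t = 2.7942

H₀: β₁ = 0 vs H₁: β₁ ≠ 0.
t = (b₁ − β₁⁰)/SE = 1.7701 / 0.6335 = 2.7942.
df = n − k − 1 = 455 − 3 − 1 = 451.
Two-sided p ≈ 0.0054, which is < 0.02, so reject H₀.
There is evidence that market return is associated with stock return, holding the other predictors fixed.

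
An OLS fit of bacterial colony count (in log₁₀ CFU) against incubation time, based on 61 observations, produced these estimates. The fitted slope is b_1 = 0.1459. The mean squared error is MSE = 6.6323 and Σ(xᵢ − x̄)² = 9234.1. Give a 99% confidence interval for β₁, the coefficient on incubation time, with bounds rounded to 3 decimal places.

SE(b_1) = √(MSE/Sₓₓ) = √(6.6323/9234.1) = 0.0268.
df = n − 2 = 59.
t* = t_{0.005, 59} = 2.661759.
Margin = t* × SE = 2.661759 × 0.0268 = 0.07134.
CI: 0.1459 ± 0.07134 → (0.075, 0.217).
With 99% confidence, each one-unit increase in incubation time is associated with a change of between 0.075 and 0.217 log₁₀ CFU in bacterial colony count.

(0.075, 0.217)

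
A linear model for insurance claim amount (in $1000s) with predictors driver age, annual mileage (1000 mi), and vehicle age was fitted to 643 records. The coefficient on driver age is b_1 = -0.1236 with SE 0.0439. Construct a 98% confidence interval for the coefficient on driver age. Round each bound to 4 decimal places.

df = n − k − 1 = 643 − 3 − 1 = 639.
t* = t_{0.01, 639} = 2.332198.
Margin = t* × SE = 2.332198 × 0.0439 = 0.102383.
CI: -0.1236 ± 0.102383 → (-0.2260, -0.0212).
With 98% confidence, each one-unit increase in driver age is associated with a change of between -0.2260 and -0.0212 $1000s in insurance claim amount, holding the other predictors fixed.

(-0.2260, -0.0212)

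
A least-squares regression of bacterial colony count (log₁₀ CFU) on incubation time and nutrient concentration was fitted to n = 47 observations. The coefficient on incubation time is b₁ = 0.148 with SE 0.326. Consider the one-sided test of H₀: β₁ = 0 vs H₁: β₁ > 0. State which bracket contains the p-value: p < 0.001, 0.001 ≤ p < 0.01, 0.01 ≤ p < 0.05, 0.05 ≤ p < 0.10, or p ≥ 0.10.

t = 0.148 / 0.326 = 0.454.
df = n − k − 1 = 47 − 2 − 1 = 44.
One-sided p = P(T_{44} > t) ≈ 0.3260.
So p ≥ 0.10.

p ≥ 0.10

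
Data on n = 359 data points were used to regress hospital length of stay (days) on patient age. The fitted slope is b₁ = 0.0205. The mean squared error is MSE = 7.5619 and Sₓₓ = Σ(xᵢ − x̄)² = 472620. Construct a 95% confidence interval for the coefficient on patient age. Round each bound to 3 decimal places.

(0.013, 0.028)

SE(b₁) = √(MSE/Sₓₓ) = √(7.5619/472620) = 0.00399999.
df = n − 2 = 357.
t* = t_{0.025, 357} = 1.966631.
Margin = t* × SE = 1.966631 × 0.00399999 = 0.00787.
CI: 0.0205 ± 0.00787 → (0.013, 0.028).
With 95% confidence, each one-unit increase in patient age is associated with a change of between 0.013 and 0.028 days in hospital length of stay.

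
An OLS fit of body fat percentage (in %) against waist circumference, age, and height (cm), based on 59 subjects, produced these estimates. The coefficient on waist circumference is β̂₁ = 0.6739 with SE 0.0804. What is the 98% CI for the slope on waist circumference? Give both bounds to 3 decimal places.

(0.481, 0.867)

df = n − k − 1 = 59 − 3 − 1 = 55.
t* = t_{0.01, 55} = 2.396081.
Margin = t* × SE = 2.396081 × 0.0804 = 0.19264.
CI: 0.6739 ± 0.19264 → (0.481, 0.867).
With 98% confidence, each one-unit increase in waist circumference is associated with a change of between 0.481 and 0.867 % in body fat percentage, holding the other predictors fixed.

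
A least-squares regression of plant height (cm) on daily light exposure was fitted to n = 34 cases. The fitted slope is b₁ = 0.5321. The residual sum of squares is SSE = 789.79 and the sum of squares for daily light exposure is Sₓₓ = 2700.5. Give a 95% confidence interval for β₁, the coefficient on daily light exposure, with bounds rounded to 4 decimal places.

MSE = SSE/(n − 2) = 789.79/32 = 24.6809.
SE(b₁) = √(MSE/Sₓₓ) = √(24.6809/2700.5) = 0.0956002.
df = n − 2 = 32.
t* = t_{0.025, 32} = 2.036933.
Margin = t* × SE = 2.036933 × 0.0956002 = 0.194731.
CI: 0.5321 ± 0.194731 → (0.3374, 0.7268).
With 95% confidence, each one-unit increase in daily light exposure is associated with a change of between 0.3374 and 0.7268 cm in plant height.

(0.3374, 0.7268)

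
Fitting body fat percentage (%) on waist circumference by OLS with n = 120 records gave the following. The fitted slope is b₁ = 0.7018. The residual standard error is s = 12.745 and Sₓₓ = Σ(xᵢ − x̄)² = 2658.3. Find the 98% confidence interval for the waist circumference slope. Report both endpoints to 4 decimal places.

SE(b₁) = s/√Sₓₓ = 12.745/√2658.3 = 0.247194.
df = n − 2 = 118.
t* = t_{0.01, 118} = 2.358365.
Margin = t* × SE = 2.358365 × 0.247194 = 0.582974.
CI: 0.7018 ± 0.582974 → (0.1188, 1.2848).
With 98% confidence, each one-unit increase in waist circumference is associated with a change of between 0.1188 and 1.2848 % in body fat percentage.

(0.1188, 1.2848)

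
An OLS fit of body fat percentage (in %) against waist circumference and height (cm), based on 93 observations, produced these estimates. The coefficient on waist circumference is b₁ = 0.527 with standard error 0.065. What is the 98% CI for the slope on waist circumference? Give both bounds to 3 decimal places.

(0.373, 0.681)

df = n − k − 1 = 93 − 2 − 1 = 90.
t* = t_{0.01, 90} = 2.368497.
Margin = t* × SE = 2.368497 × 0.065 = 0.15395.
CI: 0.527 ± 0.15395 → (0.373, 0.681).
With 98% confidence, each one-unit increase in waist circumference is associated with a change of between 0.373 and 0.681 % in body fat percentage, holding the other predictors fixed.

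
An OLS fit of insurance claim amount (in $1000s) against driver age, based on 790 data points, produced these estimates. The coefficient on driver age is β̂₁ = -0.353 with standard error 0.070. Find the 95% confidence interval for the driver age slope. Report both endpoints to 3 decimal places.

(-0.490, -0.216)

df = n − 2 = 790 − 2 = 788.
t* = t_{0.025, 788} = 1.962979.
Margin = t* × SE = 1.962979 × 0.070 = 0.13741.
CI: -0.353 ± 0.13741 → (-0.490, -0.216).
With 95% confidence, each one-unit increase in driver age is associated with a change of between -0.490 and -0.216 $1000s in insurance claim amount.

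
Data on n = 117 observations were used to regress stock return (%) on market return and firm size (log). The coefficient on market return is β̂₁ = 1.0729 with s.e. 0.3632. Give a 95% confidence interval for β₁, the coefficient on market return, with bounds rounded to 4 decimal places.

df = n − k − 1 = 117 − 2 − 1 = 114.
t* = t_{0.025, 114} = 1.980992.
Margin = t* × SE = 1.980992 × 0.3632 = 0.719496.
CI: 1.0729 ± 0.719496 → (0.3534, 1.7924).
With 95% confidence, each one-unit increase in market return is associated with a change of between 0.3534 and 1.7924 % in stock return, holding the other predictors fixed.

(0.3534, 1.7924)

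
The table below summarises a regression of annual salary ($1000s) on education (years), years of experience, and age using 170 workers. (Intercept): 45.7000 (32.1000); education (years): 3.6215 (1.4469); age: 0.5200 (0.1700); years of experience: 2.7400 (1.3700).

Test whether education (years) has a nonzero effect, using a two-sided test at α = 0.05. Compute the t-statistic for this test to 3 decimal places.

Read off: b = 3.6215, SE = 1.4469 for education (years).
H₀: β₁ = 0 vs H₁: β₁ ≠ 0.
t = 3.6215 / 1.4469 = 2.503.
df = n − k − 1 = 170 − 3 − 1 = 166.
Two-sided p ≈ 0.0133, which is < 0.05, so reject H₀.
There is evidence that education (years) is associated with annual salary, holding the other predictors fixed.

t = 2.503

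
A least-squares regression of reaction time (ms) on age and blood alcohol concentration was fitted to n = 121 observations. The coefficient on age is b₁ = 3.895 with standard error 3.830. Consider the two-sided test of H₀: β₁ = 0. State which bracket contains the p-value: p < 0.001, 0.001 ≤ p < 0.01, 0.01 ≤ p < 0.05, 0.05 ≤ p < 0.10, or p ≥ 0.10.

p ≥ 0.10

t = 3.895 / 3.830 = 1.017.
df = n − k − 1 = 121 − 2 − 1 = 118.
Two-sided p = 2·P(T_{118} > |t|) ≈ 0.3112.
So p ≥ 0.10.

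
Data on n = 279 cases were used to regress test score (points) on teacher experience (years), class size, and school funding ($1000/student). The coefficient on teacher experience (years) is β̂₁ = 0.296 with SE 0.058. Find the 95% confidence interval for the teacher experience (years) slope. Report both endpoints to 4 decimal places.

(0.1818, 0.4102)

df = n − k − 1 = 279 − 3 − 1 = 275.
t* = t_{0.025, 275} = 1.968628.
Margin = t* × SE = 1.968628 × 0.058 = 0.114180.
CI: 0.296 ± 0.114180 → (0.1818, 0.4102).
With 95% confidence, each one-unit increase in teacher experience (years) is associated with a change of between 0.1818 and 0.4102 points in test score, holding the other predictors fixed.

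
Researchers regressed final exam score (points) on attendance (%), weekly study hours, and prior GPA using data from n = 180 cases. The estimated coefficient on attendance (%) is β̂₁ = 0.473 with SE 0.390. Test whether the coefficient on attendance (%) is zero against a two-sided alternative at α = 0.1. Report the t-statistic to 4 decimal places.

H₀: β₁ = 0 vs H₁: β₁ ≠ 0.
t = (β̂₁ − β₁⁰)/SE = 0.473 / 0.390 = 1.2128.
df = n − k − 1 = 180 − 3 − 1 = 176.
Two-sided p ≈ 0.2268, which is ≥ 0.1, so fail to reject H₀.
The data do not give significant evidence of an association between attendance (%) and final exam score, after adjusting for the other predictors.

t = 1.2128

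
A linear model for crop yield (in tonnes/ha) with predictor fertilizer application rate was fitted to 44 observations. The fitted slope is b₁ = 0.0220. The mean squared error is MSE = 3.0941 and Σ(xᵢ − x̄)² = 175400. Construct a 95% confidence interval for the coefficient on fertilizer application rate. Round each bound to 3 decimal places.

(0.014, 0.030)

SE(b₁) = √(MSE/Sₓₓ) = √(3.0941/175400) = 0.00420003.
df = n − 2 = 42.
t* = t_{0.025, 42} = 2.018082.
Margin = t* × SE = 2.018082 × 0.00420003 = 0.00848.
CI: 0.0220 ± 0.00848 → (0.014, 0.030).
With 95% confidence, each one-unit increase in fertilizer application rate is associated with a change of between 0.014 and 0.030 tonnes/ha in crop yield.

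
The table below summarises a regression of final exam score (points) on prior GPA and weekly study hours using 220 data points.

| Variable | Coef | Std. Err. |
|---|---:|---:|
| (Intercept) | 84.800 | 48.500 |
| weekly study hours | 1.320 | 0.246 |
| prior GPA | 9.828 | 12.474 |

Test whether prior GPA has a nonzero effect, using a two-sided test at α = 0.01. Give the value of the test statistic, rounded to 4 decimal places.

Read off: b = 9.828, SE = 12.474 for prior GPA.
H₀: β₁ = 0 vs H₁: β₁ ≠ 0.
t = 9.828 / 12.474 = 0.7879.
df = n − k − 1 = 220 − 2 − 1 = 217.
Two-sided p ≈ 0.4316, which is ≥ 0.01, so fail to reject H₀.
The data do not give significant evidence of an association between prior GPA and final exam score, after adjusting for the other predictors.

t = 0.7879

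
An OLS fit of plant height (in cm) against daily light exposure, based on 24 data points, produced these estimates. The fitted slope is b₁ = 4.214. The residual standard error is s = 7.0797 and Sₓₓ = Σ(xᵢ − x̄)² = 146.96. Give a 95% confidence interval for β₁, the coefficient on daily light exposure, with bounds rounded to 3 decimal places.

(3.003, 5.425)

SE(b₁) = s/√Sₓₓ = 7.0797/√146.96 = 0.584003.
df = n − 2 = 22.
t* = t_{0.025, 22} = 2.073873.
Margin = t* × SE = 2.073873 × 0.584003 = 1.21115.
CI: 4.214 ± 1.21115 → (3.003, 5.425).
With 95% confidence, each one-unit increase in daily light exposure is associated with a change of between 3.003 and 5.425 cm in plant height.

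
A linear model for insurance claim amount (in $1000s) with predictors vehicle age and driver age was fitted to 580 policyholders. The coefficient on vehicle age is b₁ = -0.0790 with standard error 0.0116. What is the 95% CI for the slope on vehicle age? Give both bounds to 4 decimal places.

(-0.1018, -0.0562)

df = n − k − 1 = 580 − 2 − 1 = 577.
t* = t_{0.025, 577} = 1.964084.
Margin = t* × SE = 1.964084 × 0.0116 = 0.022783.
CI: -0.0790 ± 0.022783 → (-0.1018, -0.0562).
With 95% confidence, each one-unit increase in vehicle age is associated with a change of between -0.1018 and -0.0562 $1000s in insurance claim amount, holding the other predictors fixed.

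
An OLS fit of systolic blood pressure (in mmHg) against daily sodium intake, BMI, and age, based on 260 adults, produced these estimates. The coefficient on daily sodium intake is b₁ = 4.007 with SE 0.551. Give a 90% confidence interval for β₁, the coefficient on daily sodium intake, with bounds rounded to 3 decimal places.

df = n − k − 1 = 260 − 3 − 1 = 256.
t* = t_{0.05, 256} = 1.650828.
Margin = t* × SE = 1.650828 × 0.551 = 0.90961.
CI: 4.007 ± 0.90961 → (3.097, 4.917).
With 90% confidence, each one-unit increase in daily sodium intake is associated with a change of between 3.097 and 4.917 mmHg in systolic blood pressure, holding the other predictors fixed.

(3.097, 4.917)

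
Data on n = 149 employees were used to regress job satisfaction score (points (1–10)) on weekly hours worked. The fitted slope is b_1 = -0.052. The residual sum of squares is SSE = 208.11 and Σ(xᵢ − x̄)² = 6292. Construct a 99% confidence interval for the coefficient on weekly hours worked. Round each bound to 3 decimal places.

MSE = SSE/(n − 2) = 208.11/147 = 1.41571.
SE(b_1) = √(MSE/Sₓₓ) = √(1.41571/6292) = 0.0150001.
df = n − 2 = 147.
t* = t_{0.005, 147} = 2.609688.
Margin = t* × SE = 2.609688 × 0.0150001 = 0.03915.
CI: -0.052 ± 0.03915 → (-0.091, -0.013).
With 99% confidence, each one-unit increase in weekly hours worked is associated with a change of between -0.091 and -0.013 points (1–10) in job satisfaction score.

(-0.091, -0.013)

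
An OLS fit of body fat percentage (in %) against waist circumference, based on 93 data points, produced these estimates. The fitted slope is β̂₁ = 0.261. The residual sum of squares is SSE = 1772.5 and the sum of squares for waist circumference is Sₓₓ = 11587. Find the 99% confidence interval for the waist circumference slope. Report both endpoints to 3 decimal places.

(0.153, 0.369)

MSE = SSE/(n − 2) = 1772.5/91 = 19.478.
SE(β̂₁) = √(MSE/Sₓₓ) = √(19.478/11587) = 0.0410003.
df = n − 2 = 91.
t* = t_{0.005, 91} = 2.63094.
Margin = t* × SE = 2.63094 × 0.0410003 = 0.10787.
CI: 0.261 ± 0.10787 → (0.153, 0.369).
With 99% confidence, each one-unit increase in waist circumference is associated with a change of between 0.153 and 0.369 % in body fat percentage.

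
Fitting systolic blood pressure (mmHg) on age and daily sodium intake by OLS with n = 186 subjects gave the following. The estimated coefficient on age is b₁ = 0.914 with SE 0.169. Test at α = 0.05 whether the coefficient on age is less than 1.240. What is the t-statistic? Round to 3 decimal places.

H₀: β₁ = 1.240 vs H₁: β₁ < 1.240.
t = (b₁ − β₁⁰)/SE = (0.914 − 1.240) / 0.169 = -1.929.
df = n − k − 1 = 186 − 2 − 1 = 183.
One-sided p ≈ 0.0276, which is < 0.05, so reject H₀.
There is evidence that the true slope on age is below 1.240 mmHg per unit, holding the other predictors fixed.

t = -1.929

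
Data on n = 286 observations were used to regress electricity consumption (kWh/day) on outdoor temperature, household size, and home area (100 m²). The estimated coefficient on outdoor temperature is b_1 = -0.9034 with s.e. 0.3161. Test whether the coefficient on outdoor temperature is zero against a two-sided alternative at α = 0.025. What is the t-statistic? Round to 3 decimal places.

t = -2.858

H₀: β₁ = 0 vs H₁: β₁ ≠ 0.
t = (b_1 − β₁⁰)/SE = -0.9034 / 0.3161 = -2.858.
df = n − k − 1 = 286 − 3 − 1 = 282.
Two-sided p ≈ 0.0046, which is < 0.025, so reject H₀.
There is evidence that outdoor temperature is associated with electricity consumption, holding the other predictors fixed.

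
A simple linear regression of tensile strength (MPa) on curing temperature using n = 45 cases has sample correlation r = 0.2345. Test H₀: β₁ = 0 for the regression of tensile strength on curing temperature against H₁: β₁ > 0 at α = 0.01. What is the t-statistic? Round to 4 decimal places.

t = 1.5818

t = r·√(n − 2)/√(1 − r²) = 0.2345·√43/√0.94501 = 1.5818.
df = n − 2 = 43.
One-sided p ≈ 0.0605, which is ≥ 0.01, so fail to reject H₀.
The data do not give significant evidence of a linear association between curing temperature and tensile strength.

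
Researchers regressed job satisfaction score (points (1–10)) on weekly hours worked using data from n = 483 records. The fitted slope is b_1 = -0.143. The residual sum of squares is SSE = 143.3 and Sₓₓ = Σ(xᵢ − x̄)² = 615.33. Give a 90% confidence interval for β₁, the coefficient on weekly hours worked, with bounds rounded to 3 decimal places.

MSE = SSE/(n − 2) = 143.3/481 = 0.297921.
SE(b_1) = √(MSE/Sₓₓ) = √(0.297921/615.33) = 0.0220037.
df = n − 2 = 481.
t* = t_{0.05, 481} = 1.648028.
Margin = t* × SE = 1.648028 × 0.0220037 = 0.03626.
CI: -0.143 ± 0.03626 → (-0.179, -0.107).
With 90% confidence, each one-unit increase in weekly hours worked is associated with a change of between -0.179 and -0.107 points (1–10) in job satisfaction score.

(-0.179, -0.107)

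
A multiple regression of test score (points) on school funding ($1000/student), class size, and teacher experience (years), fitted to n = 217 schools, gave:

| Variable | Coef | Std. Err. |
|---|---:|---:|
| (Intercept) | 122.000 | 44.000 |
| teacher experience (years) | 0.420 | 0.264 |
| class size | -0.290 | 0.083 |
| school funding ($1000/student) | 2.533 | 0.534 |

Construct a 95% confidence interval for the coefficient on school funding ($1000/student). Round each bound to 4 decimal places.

(1.4804, 3.5856)

Read off: b = 2.533, SE = 0.534 for school funding ($1000/student).
df = n − k − 1 = 217 − 3 − 1 = 213.
t* = t_{0.025, 213} = 1.971164.
Margin = t* × SE = 1.971164 × 0.534 = 1.052602.
CI: 2.533 ± 1.052602 → (1.4804, 3.5856).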